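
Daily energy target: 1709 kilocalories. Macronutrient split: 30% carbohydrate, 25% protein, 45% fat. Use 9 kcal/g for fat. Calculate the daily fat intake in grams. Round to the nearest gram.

85 g/day

Fat energy = 45% × 1709 = 769.05 kcal.
At 9 kcal/g: 769.05 ÷ 9 = 85.45 g.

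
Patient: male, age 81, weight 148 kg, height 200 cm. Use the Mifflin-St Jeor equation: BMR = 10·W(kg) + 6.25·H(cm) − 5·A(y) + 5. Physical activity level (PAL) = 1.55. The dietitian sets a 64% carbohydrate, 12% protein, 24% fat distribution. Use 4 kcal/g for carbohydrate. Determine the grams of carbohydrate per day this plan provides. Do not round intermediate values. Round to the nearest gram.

578 g/day

Mifflin-St Jeor (male): BMR = 10(148) + 6.25(200) − 5(81) + 5 = 1480 + 1250 − 405 + 5 = 2330 kcal/day.
TEE = 2330 × 1.55 = 3611.5 kcal/day.
Carbohydrate energy = 64% × 3611.5 = 2311.36 kcal.
Carbohydrate = 2311.36 ÷ 4 kcal/g = 577.84 g.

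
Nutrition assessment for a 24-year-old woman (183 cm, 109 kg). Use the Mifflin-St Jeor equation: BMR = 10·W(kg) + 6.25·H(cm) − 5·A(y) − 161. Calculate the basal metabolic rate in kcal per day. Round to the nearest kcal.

1953 kcal per day

Mifflin-St Jeor (female): BMR = 10(109) + 6.25(183) − 5(24) − 161 = 1090 + 1143.75 − 120 − 161 = 1952.75 kcal/day.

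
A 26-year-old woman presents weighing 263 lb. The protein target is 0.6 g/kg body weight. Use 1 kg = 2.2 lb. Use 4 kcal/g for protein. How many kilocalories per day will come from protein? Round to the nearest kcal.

Weight in kg = 263 ÷ 2.2 = 119.5455 kg.
Protein = 0.6 g/kg × 119.5455 kg = 71.7273 g/day.
Protein energy = 71.7273 g × 4 kcal/g = 286.9091 kcal/day.

287 kcal/day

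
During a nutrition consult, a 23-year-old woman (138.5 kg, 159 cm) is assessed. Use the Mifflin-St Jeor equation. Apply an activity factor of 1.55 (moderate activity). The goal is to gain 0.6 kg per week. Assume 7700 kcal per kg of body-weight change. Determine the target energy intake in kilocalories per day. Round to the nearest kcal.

3919 kilocalories per day

Mifflin-St Jeor (female): BMR = 10(138.5) + 6.25(159) − 5(23) − 161 = 1385 + 993.75 − 115 − 161 = 2102.75 kcal/day.
TEE = 2102.75 × 1.55 = 3259.2625 kcal/day.
Required daily surplus = 0.6 × 7700 ÷ 7 = 660 kcal/day.
Target intake = 3259.2625 + 660 = 3919.2625 kcal/day.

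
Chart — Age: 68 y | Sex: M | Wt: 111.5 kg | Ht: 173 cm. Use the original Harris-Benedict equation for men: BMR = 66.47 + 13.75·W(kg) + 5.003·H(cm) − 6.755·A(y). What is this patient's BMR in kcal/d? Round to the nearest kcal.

Harris-Benedict: BMR = 66.47 + 13.75(111.5) + 5.003(173) − 6.755(68) = 2005.774 kcal/day.

2006 kcal/d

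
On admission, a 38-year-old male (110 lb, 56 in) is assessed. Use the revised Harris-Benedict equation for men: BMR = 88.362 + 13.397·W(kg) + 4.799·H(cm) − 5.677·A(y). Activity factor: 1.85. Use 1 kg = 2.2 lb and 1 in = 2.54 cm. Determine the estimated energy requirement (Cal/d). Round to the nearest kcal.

2266 Cal/d

Convert to metric: weight = 110 ÷ 2.2 = 50 kg; height = 56 × 2.54 = 142.24 cm.
Harris-Benedict: BMR = 88.362 + 13.397(50) + 4.799(142.24) − 5.677(38) = 1225.0958 kcal/day.
TEE = BMR × activity factor = 1225.0958 × 1.85 = 2266.4272 kcal/day.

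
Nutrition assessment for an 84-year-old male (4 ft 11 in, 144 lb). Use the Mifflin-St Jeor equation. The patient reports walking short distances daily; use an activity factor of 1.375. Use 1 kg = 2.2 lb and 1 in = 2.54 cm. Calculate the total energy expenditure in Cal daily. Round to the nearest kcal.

1617 Cal daily

Convert to metric: weight = 144 ÷ 2.2 = 65.4545 kg; height = (4×12 + 11) × 2.54 = 59 × 2.54 = 149.86 cm.
Mifflin-St Jeor (male): BMR = 10(65.4545) + 6.25(149.86) − 5(84) + 5 = 654.5455 + 936.625 − 420 + 5 = 1176.1705 kcal/day.
TEE = BMR × activity factor = 1176.1705 × 1.375 = 1617.2344 kcal/day.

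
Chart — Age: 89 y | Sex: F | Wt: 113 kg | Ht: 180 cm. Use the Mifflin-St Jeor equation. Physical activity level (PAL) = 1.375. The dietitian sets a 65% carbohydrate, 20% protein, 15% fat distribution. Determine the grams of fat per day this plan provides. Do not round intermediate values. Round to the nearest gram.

Mifflin-St Jeor (female): BMR = 10(113) + 6.25(180) − 5(89) − 161 = 1130 + 1125 − 445 − 161 = 1649 kcal/day.
TEE = 1649 × 1.375 = 2267.375 kcal/day.
Fat energy = 15% × 2267.375 = 340.1063 kcal.
Fat = 340.1063 ÷ 9 kcal/g = 37.7896 g.

38 g/day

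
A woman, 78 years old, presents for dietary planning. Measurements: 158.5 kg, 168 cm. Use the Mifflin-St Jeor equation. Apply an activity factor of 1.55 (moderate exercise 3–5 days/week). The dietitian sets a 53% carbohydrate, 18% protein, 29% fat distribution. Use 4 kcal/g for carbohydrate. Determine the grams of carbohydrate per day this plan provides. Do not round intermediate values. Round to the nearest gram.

Mifflin-St Jeor (female): BMR = 10(158.5) + 6.25(168) − 5(78) − 161 = 1585 + 1050 − 390 − 161 = 2084 kcal/day.
TEE = 2084 × 1.55 = 3230.2 kcal/day.
Carbohydrate energy = 53% × 3230.2 = 1712.006 kcal.
Carbohydrate = 1712.006 ÷ 4 kcal/g = 428.0015 g.

428 g/day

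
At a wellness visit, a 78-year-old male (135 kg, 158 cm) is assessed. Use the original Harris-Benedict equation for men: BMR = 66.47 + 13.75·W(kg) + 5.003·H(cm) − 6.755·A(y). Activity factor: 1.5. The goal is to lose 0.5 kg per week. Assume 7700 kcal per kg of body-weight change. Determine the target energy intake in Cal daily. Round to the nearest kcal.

2729 Cal daily

Harris-Benedict: BMR = 66.47 + 13.75(135) + 5.003(158) − 6.755(78) = 2186.304 kcal/day.
TEE = 2186.304 × 1.5 = 3279.456 kcal/day.
Required daily deficit = 0.5 × 7700 ÷ 7 = 550 kcal/day.
Target intake = 3279.456 − 550 = 2729.456 kcal/day.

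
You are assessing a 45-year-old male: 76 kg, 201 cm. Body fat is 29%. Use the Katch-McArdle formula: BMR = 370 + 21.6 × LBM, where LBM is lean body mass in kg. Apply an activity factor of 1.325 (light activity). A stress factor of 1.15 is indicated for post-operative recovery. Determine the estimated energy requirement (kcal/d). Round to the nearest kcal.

2340 kcal/d

LBM = 76 × (1 − 0.29) = 53.96 kg. Katch-McArdle: BMR = 370 + 21.6 × 53.96 = 1535.536 kcal/day.
TEE = BMR × activity factor = 1535.536 × 1.325 = 2034.5852 kcal/day.
Apply stress factor: 2034.5852 × 1.15 = 2339.773 kcal/day.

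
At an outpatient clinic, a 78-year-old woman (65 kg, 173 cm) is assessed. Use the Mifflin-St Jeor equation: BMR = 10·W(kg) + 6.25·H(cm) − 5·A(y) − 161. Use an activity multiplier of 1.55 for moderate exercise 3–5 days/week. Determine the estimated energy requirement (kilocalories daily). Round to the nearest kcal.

1829 kilocalories daily

Mifflin-St Jeor (female): BMR = 10(65) + 6.25(173) − 5(78) − 161 = 650 + 1081.25 − 390 − 161 = 1180.25 kcal/day.
TEE = BMR × activity factor = 1180.25 × 1.55 = 1829.3875 kcal/day.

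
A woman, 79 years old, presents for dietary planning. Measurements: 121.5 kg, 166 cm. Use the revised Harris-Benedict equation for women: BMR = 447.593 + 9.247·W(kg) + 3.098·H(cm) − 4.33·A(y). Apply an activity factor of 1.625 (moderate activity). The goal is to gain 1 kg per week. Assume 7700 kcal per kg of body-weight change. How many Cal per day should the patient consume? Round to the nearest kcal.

Harris-Benedict: BMR = 447.593 + 9.247(121.5) + 3.098(166) − 4.33(79) = 1743.3015 kcal/day.
TEE = 1743.3015 × 1.625 = 2832.8649 kcal/day.
Required daily surplus = 1 × 7700 ÷ 7 = 1100 kcal/day.
Target intake = 2832.8649 + 1100 = 3932.8649 kcal/day.

3933 Cal per day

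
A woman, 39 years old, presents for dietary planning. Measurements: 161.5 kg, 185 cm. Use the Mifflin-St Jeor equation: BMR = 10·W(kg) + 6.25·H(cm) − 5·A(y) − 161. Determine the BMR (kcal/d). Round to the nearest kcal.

2415 kcal/d

Mifflin-St Jeor (female): BMR = 10(161.5) + 6.25(185) − 5(39) − 161 = 1615 + 1156.25 − 195 − 161 = 2415.25 kcal/day.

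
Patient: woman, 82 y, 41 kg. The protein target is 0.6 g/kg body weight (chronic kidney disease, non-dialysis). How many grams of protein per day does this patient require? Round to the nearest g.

Protein = 0.6 g/kg × 41 kg = 24.6 g/day.

25 g/day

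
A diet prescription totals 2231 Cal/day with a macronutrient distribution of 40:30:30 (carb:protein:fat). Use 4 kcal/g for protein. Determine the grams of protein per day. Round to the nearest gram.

167 g/day

Protein energy = 30% × 2231 = 669.3 kcal.
At 4 kcal/g: 669.3 ÷ 4 = 167.325 g.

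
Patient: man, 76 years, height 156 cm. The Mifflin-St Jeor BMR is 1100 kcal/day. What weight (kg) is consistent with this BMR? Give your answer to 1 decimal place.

50.0 kg

1100 = 10·W + 6.25(156) − 5(76) + 5
10·W = 1100 − 600 = 500, so W = 50 kg.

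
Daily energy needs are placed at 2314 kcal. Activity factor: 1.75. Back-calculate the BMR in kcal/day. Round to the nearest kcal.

1322 kcal/day

BMR = TEE ÷ activity factor = 2314 ÷ 1.75 = 1322.2857 kcal/day.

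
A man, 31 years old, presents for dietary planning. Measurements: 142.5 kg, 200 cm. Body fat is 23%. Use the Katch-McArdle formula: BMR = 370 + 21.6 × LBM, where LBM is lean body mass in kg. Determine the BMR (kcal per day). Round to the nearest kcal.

2740 kcal per day

LBM = 142.5 × (1 − 0.23) = 109.725 kg. Katch-McArdle: BMR = 370 + 21.6 × 109.725 = 2740.06 kcal/day.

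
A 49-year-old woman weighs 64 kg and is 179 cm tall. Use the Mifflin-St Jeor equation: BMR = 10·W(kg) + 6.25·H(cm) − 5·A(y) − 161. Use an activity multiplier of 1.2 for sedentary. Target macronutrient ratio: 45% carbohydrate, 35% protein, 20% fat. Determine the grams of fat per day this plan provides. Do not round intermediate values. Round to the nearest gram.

Mifflin-St Jeor (female): BMR = 10(64) + 6.25(179) − 5(49) − 161 = 640 + 1118.75 − 245 − 161 = 1352.75 kcal/day.
TEE = 1352.75 × 1.2 = 1623.3 kcal/day.
Fat energy = 20% × 1623.3 = 324.66 kcal.
Fat = 324.66 ÷ 9 kcal/g = 36.0733 g.

36 g/day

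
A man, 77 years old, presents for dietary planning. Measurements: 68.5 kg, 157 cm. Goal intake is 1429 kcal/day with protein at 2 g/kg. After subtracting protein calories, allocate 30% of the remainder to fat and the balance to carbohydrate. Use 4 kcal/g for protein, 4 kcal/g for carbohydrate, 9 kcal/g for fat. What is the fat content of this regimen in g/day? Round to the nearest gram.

Protein = 2 × 68.5 = 137 g → 137 × 4 = 548 kcal.
Non-protein calories = 1429 − 548 = 881 kcal.
Fat: 30% × 881 = 264.3 kcal; carbohydrate: 616.7 kcal.
Fat: 264.3 kcal ÷ 9 kcal/g = 29.3667 g.

29 g/day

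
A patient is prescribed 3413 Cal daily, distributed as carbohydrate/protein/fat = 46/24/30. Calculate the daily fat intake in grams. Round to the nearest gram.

114 g/day

Fat energy = 30% × 3413 = 1023.9 kcal.
At 9 kcal/g: 1023.9 ÷ 9 = 113.7667 g.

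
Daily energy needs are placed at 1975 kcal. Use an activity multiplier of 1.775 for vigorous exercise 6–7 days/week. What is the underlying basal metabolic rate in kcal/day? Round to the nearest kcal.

BMR = TEE ÷ activity factor = 1975 ÷ 1.775 = 1112.6761 kcal/day.

1113 kcal/day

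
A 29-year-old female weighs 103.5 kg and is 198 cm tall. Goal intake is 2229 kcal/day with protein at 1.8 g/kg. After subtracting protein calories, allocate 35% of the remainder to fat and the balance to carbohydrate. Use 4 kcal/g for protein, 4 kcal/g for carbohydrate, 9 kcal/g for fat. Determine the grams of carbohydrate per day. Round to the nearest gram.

Protein = 1.8 × 103.5 = 186.3 g → 186.3 × 4 = 745.2 kcal.
Non-protein calories = 2229 − 745.2 = 1483.8 kcal.
Fat: 35% × 1483.8 = 519.33 kcal; carbohydrate: 964.47 kcal.
Carbohydrate: 964.47 kcal ÷ 4 kcal/g = 241.1175 g.

241 g/day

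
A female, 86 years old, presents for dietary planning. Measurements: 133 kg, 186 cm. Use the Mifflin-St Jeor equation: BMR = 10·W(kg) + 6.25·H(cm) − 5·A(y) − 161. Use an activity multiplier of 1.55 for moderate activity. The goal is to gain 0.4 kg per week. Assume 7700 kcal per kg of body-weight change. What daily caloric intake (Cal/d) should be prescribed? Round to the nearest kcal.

3387 Cal/d

Mifflin-St Jeor (female): BMR = 10(133) + 6.25(186) − 5(86) − 161 = 1330 + 1162.5 − 430 − 161 = 1901.5 kcal/day.
TEE = 1901.5 × 1.55 = 2947.325 kcal/day.
Required daily surplus = 0.4 × 7700 ÷ 7 = 440 kcal/day.
Target intake = 2947.325 + 440 = 3387.325 kcal/day.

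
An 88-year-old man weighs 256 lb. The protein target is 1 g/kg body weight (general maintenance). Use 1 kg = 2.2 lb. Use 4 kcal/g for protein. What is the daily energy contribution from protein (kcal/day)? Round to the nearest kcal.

465 kcal/day

Weight in kg = 256 ÷ 2.2 = 116.3636 kg.
Protein = 1 g/kg × 116.3636 kg = 116.3636 g/day.
Protein energy = 116.3636 g × 4 kcal/g = 465.4545 kcal/day.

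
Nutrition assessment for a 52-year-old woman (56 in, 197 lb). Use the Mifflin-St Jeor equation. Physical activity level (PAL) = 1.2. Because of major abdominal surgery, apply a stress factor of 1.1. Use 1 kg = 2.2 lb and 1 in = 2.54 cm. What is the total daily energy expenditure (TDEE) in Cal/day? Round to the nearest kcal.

1800 Cal/day

Convert to metric: weight = 197 ÷ 2.2 = 89.5455 kg; height = 56 × 2.54 = 142.24 cm.
Mifflin-St Jeor (female): BMR = 10(89.5455) + 6.25(142.24) − 5(52) − 161 = 895.4545 + 889 − 260 − 161 = 1363.4545 kcal/day.
TEE = BMR × activity factor = 1363.4545 × 1.2 = 1636.1455 kcal/day.
Apply stress factor: 1636.1455 × 1.1 = 1799.76 kcal/day.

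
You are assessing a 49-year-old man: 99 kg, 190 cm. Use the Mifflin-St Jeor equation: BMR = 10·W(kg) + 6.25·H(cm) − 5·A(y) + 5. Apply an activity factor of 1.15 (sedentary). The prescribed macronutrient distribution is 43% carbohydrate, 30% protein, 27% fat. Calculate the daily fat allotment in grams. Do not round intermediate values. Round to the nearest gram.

Mifflin-St Jeor (male): BMR = 10(99) + 6.25(190) − 5(49) + 5 = 990 + 1187.5 − 245 + 5 = 1937.5 kcal/day.
TEE = 1937.5 × 1.15 = 2228.125 kcal/day.
Fat energy = 27% × 2228.125 = 601.5938 kcal.
Fat = 601.5938 ÷ 9 kcal/g = 66.8438 g.

67 g/day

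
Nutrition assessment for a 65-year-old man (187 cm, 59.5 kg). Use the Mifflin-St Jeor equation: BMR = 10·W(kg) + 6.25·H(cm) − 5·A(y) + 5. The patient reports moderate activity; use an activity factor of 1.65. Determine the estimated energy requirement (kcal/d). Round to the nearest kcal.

Mifflin-St Jeor (male): BMR = 10(59.5) + 6.25(187) − 5(65) + 5 = 595 + 1168.75 − 325 + 5 = 1443.75 kcal/day.
TEE = BMR × activity factor = 1443.75 × 1.65 = 2382.1875 kcal/day.

2382 kcal/d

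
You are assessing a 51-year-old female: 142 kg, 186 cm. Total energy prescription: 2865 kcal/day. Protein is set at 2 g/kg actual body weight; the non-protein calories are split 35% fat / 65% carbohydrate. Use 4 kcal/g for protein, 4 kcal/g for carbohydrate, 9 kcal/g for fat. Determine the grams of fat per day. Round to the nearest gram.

Protein = 2 × 142 = 284 g → 284 × 4 = 1136 kcal.
Non-protein calories = 2865 − 1136 = 1729 kcal.
Fat: 35% × 1729 = 605.15 kcal; carbohydrate: 1123.85 kcal.
Fat: 605.15 kcal ÷ 9 kcal/g = 67.2389 g.

67 g/day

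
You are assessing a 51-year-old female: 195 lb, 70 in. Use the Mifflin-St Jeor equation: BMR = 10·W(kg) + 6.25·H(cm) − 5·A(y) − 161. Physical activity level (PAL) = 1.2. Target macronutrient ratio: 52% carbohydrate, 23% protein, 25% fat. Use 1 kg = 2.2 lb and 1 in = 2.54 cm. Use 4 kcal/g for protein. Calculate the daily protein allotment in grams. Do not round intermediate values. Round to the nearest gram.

Convert to metric: weight = 195 ÷ 2.2 = 88.6364 kg; height = 70 × 2.54 = 177.8 cm.
Mifflin-St Jeor (female): BMR = 10(88.6364) + 6.25(177.8) − 5(51) − 161 = 886.3636 + 1111.25 − 255 − 161 = 1581.6136 kcal/day.
TEE = 1581.6136 × 1.2 = 1897.9364 kcal/day.
Protein energy = 23% × 1897.9364 = 436.5254 kcal.
Protein = 436.5254 ÷ 4 kcal/g = 109.1313 g.

109 g/day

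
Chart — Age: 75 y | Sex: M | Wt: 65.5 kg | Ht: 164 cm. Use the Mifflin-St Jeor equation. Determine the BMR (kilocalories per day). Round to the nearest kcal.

1310 kilocalories per day

Mifflin-St Jeor (male): BMR = 10(65.5) + 6.25(164) − 5(75) + 5 = 655 + 1025 − 375 + 5 = 1310 kcal/day.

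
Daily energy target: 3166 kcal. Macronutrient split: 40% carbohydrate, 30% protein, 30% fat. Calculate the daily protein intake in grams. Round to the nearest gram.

237 g/day

Protein energy = 30% × 3166 = 949.8 kcal.
At 4 kcal/g: 949.8 ÷ 4 = 237.45 g.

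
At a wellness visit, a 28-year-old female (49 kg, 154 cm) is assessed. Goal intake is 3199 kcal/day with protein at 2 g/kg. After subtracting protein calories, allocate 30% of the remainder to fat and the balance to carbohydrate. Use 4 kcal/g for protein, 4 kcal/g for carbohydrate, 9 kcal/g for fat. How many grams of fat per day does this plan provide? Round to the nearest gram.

Protein = 2 × 49 = 98 g → 98 × 4 = 392 kcal.
Non-protein calories = 3199 − 392 = 2807 kcal.
Fat: 30% × 2807 = 842.1 kcal; carbohydrate: 1964.9 kcal.
Fat: 842.1 kcal ÷ 9 kcal/g = 93.5667 g.

94 g/day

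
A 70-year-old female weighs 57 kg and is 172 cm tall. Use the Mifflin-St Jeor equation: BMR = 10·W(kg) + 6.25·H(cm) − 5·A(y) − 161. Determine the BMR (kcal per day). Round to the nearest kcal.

Mifflin-St Jeor (female): BMR = 10(57) + 6.25(172) − 5(70) − 161 = 570 + 1075 − 350 − 161 = 1134 kcal/day.

1134 kcal per day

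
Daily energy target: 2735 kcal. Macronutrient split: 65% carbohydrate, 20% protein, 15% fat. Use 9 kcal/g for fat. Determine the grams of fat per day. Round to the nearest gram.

Fat energy = 15% × 2735 = 410.25 kcal.
At 9 kcal/g: 410.25 ÷ 9 = 45.5833 g.

46 g/day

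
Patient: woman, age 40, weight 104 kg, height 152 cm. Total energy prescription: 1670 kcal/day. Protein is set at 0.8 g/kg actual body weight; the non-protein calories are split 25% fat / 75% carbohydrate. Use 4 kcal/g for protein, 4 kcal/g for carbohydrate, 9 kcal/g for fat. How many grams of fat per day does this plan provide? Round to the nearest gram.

Protein = 0.8 × 104 = 83.2 g → 83.2 × 4 = 332.8 kcal.
Non-protein calories = 1670 − 332.8 = 1337.2 kcal.
Fat: 25% × 1337.2 = 334.3 kcal; carbohydrate: 1002.9 kcal.
Fat: 334.3 kcal ÷ 9 kcal/g = 37.1444 g.

37 g/day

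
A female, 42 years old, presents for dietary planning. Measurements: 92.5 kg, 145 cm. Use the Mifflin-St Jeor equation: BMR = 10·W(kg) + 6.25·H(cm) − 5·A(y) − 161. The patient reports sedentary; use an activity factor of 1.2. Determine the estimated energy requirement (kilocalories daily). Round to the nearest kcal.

1752 kilocalories daily

Mifflin-St Jeor (female): BMR = 10(92.5) + 6.25(145) − 5(42) − 161 = 925 + 906.25 − 210 − 161 = 1460.25 kcal/day.
TEE = BMR × activity factor = 1460.25 × 1.2 = 1752.3 kcal/day.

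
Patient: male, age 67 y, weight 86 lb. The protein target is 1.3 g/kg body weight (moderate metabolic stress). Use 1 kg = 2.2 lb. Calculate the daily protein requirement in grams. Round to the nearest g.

51 g/day

Weight in kg = 86 ÷ 2.2 = 39.0909 kg.
Protein = 1.3 g/kg × 39.0909 kg = 50.8182 g/day.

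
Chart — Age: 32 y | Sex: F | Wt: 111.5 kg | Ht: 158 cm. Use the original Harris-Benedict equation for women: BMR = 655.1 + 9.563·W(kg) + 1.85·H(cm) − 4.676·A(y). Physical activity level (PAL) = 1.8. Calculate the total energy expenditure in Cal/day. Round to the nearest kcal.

3355 Cal/day

Harris-Benedict: BMR = 655.1 + 9.563(111.5) + 1.85(158) − 4.676(32) = 1864.0425 kcal/day.
TEE = BMR × activity factor = 1864.0425 × 1.8 = 3355.2765 kcal/day.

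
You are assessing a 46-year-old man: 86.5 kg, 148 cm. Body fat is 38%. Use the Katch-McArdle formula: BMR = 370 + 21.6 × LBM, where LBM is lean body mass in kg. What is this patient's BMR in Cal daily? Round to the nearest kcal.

1528 Cal daily

LBM = 86.5 × (1 − 0.38) = 53.63 kg. Katch-McArdle: BMR = 370 + 21.6 × 53.63 = 1528.408 kcal/day.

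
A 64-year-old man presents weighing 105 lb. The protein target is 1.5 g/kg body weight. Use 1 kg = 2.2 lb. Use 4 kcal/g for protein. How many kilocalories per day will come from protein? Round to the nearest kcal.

286 kcal/day

Weight in kg = 105 ÷ 2.2 = 47.7273 kg.
Protein = 1.5 g/kg × 47.7273 kg = 71.5909 g/day.
Protein energy = 71.5909 g × 4 kcal/g = 286.3636 kcal/day.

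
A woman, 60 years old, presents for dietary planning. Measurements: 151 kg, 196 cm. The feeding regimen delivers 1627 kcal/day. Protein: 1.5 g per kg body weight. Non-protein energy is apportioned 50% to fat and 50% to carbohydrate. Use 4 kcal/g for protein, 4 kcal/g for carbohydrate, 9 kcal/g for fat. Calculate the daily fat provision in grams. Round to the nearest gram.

40 g/day

Protein = 1.5 × 151 = 226.5 g → 226.5 × 4 = 906 kcal.
Non-protein calories = 1627 − 906 = 721 kcal.
Fat: 50% × 721 = 360.5 kcal; carbohydrate: 360.5 kcal.
Fat: 360.5 kcal ÷ 9 kcal/g = 40.0556 g.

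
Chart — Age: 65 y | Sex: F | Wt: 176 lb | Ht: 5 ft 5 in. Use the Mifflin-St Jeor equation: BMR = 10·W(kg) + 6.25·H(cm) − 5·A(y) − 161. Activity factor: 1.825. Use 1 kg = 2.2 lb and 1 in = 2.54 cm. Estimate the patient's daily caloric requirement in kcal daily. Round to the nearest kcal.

Convert to metric: weight = 176 ÷ 2.2 = 80 kg; height = (5×12 + 5) × 2.54 = 65 × 2.54 = 165.1 cm.
Mifflin-St Jeor (female): BMR = 10(80) + 6.25(165.1) − 5(65) − 161 = 800 + 1031.875 − 325 − 161 = 1345.875 kcal/day.
TEE = BMR × activity factor = 1345.875 × 1.825 = 2456.2219 kcal/day.

2456 kcal daily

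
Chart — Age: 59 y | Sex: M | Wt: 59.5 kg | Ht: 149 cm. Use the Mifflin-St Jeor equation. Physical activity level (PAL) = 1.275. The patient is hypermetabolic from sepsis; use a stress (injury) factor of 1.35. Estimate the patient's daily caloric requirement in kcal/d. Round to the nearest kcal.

2128 kcal/d

Mifflin-St Jeor (male): BMR = 10(59.5) + 6.25(149) − 5(59) + 5 = 595 + 931.25 − 295 + 5 = 1236.25 kcal/day.
TEE = BMR × activity factor = 1236.25 × 1.275 = 1576.2188 kcal/day.
Apply stress factor: 1576.2188 × 1.35 = 2127.8953 kcal/day.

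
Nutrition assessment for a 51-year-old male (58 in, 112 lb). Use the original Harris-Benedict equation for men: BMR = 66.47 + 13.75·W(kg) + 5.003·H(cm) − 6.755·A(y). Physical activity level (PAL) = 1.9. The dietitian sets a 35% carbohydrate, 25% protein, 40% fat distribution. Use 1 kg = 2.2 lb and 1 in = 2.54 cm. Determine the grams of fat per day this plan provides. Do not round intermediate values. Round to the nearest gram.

Convert to metric: weight = 112 ÷ 2.2 = 50.9091 kg; height = 58 × 2.54 = 147.32 cm.
Harris-Benedict: BMR = 66.47 + 13.75(50.9091) + 5.003(147.32) − 6.755(51) = 1159.007 kcal/day.
TEE = 1159.007 × 1.9 = 2202.1132 kcal/day.
Fat energy = 40% × 2202.1132 = 880.8453 kcal.
Fat = 880.8453 ÷ 9 kcal/g = 97.8717 g.

98 g/day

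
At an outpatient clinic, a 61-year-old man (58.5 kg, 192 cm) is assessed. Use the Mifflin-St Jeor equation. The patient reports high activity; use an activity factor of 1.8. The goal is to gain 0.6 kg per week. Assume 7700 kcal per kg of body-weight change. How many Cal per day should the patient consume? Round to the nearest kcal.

Mifflin-St Jeor (male): BMR = 10(58.5) + 6.25(192) − 5(61) + 5 = 585 + 1200 − 305 + 5 = 1485 kcal/day.
TEE = 1485 × 1.8 = 2673 kcal/day.
Required daily surplus = 0.6 × 7700 ÷ 7 = 660 kcal/day.
Target intake = 2673 + 660 = 3333 kcal/day.

3333 Cal per day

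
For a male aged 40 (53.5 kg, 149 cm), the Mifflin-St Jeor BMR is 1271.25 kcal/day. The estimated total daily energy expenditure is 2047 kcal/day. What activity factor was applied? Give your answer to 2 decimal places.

1.61

Activity factor = TEE ÷ BMR = 2047 ÷ 1271.25 = 1.61.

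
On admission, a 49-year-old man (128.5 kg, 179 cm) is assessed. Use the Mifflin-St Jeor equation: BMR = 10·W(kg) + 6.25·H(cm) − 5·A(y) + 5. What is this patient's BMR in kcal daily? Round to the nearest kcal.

Mifflin-St Jeor (male): BMR = 10(128.5) + 6.25(179) − 5(49) + 5 = 1285 + 1118.75 − 245 + 5 = 2163.75 kcal/day.

2164 kcal daily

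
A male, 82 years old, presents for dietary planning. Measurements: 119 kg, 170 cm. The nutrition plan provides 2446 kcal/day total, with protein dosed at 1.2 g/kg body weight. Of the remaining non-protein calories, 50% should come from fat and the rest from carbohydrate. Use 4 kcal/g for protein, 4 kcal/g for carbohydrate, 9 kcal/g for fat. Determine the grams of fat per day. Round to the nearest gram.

104 g/day

Protein = 1.2 × 119 = 142.8 g → 142.8 × 4 = 571.2 kcal.
Non-protein calories = 2446 − 571.2 = 1874.8 kcal.
Fat: 50% × 1874.8 = 937.4 kcal; carbohydrate: 937.4 kcal.
Fat: 937.4 kcal ÷ 9 kcal/g = 104.1556 g.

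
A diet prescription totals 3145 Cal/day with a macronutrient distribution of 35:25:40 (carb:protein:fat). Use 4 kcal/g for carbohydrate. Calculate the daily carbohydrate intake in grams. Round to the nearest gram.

Carbohydrate energy = 35% × 3145 = 1100.75 kcal.
At 4 kcal/g: 1100.75 ÷ 4 = 275.1875 g.

275 g/day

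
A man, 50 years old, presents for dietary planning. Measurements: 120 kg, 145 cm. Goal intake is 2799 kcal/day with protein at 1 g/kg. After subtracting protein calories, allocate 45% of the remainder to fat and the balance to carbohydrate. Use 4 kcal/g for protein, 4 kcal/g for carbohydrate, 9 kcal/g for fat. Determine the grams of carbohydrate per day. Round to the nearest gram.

Protein = 1 × 120 = 120 g → 120 × 4 = 480 kcal.
Non-protein calories = 2799 − 480 = 2319 kcal.
Fat: 45% × 2319 = 1043.55 kcal; carbohydrate: 1275.45 kcal.
Carbohydrate: 1275.45 kcal ÷ 4 kcal/g = 318.8625 g.

319 g/day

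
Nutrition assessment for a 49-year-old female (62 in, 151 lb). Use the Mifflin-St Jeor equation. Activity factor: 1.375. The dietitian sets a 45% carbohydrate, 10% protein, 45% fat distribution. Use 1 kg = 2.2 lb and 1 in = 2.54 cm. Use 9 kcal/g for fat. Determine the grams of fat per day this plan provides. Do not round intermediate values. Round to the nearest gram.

87 g/day

Convert to metric: weight = 151 ÷ 2.2 = 68.6364 kg; height = 62 × 2.54 = 157.48 cm.
Mifflin-St Jeor (female): BMR = 10(68.6364) + 6.25(157.48) − 5(49) − 161 = 686.3636 + 984.25 − 245 − 161 = 1264.6136 kcal/day.
TEE = 1264.6136 × 1.375 = 1738.8438 kcal/day.
Fat energy = 45% × 1738.8438 = 782.4797 kcal.
Fat = 782.4797 ÷ 9 kcal/g = 86.9422 g.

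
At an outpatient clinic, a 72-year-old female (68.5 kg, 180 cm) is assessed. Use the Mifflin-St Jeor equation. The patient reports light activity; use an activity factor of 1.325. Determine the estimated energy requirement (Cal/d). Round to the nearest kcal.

Mifflin-St Jeor (female): BMR = 10(68.5) + 6.25(180) − 5(72) − 161 = 685 + 1125 − 360 − 161 = 1289 kcal/day.
TEE = BMR × activity factor = 1289 × 1.325 = 1707.925 kcal/day.

1708 Cal/d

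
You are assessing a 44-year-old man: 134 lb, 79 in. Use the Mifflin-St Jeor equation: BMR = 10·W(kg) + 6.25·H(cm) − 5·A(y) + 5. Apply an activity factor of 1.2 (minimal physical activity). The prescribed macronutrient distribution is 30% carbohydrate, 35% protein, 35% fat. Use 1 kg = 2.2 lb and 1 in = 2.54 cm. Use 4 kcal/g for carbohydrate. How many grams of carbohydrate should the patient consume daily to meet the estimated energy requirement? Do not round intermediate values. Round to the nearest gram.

148 g/day

Convert to metric: weight = 134 ÷ 2.2 = 60.9091 kg; height = 79 × 2.54 = 200.66 cm.
Mifflin-St Jeor (male): BMR = 10(60.9091) + 6.25(200.66) − 5(44) + 5 = 609.0909 + 1254.125 − 220 + 5 = 1648.2159 kcal/day.
TEE = 1648.2159 × 1.2 = 1977.8591 kcal/day.
Carbohydrate energy = 30% × 1977.8591 = 593.3577 kcal.
Carbohydrate = 593.3577 ÷ 4 kcal/g = 148.3394 g.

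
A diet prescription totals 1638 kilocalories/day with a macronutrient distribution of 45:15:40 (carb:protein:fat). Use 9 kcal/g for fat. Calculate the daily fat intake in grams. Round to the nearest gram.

Fat energy = 40% × 1638 = 655.2 kcal.
At 9 kcal/g: 655.2 ÷ 9 = 72.8 g.

73 g/day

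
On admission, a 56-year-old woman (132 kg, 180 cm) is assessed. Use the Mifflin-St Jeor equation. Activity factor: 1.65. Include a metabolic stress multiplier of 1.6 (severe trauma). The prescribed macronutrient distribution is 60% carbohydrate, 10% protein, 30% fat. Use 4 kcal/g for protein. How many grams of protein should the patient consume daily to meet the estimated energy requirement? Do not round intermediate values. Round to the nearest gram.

Mifflin-St Jeor (female): BMR = 10(132) + 6.25(180) − 5(56) − 161 = 1320 + 1125 − 280 − 161 = 2004 kcal/day.
TEE = 2004 × 1.65 = 3306.6 kcal/day.
With stress factor 1.6: 3306.6 × 1.6 = 5290.56 kcal/day.
Protein energy = 10% × 5290.56 = 529.056 kcal.
Protein = 529.056 ÷ 4 kcal/g = 132.264 g.

132 g/day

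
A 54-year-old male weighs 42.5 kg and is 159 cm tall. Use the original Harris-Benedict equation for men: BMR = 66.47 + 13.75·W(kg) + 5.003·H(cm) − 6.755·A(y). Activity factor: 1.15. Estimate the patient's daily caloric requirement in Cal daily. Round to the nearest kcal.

Harris-Benedict: BMR = 66.47 + 13.75(42.5) + 5.003(159) − 6.755(54) = 1081.552 kcal/day.
TEE = BMR × activity factor = 1081.552 × 1.15 = 1243.7848 kcal/day.

1244 Cal daily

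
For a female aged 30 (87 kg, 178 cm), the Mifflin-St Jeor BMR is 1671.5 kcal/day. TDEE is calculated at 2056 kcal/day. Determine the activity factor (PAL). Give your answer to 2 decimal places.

1.23

Activity factor = TEE ÷ BMR = 2056 ÷ 1671.5 = 1.23.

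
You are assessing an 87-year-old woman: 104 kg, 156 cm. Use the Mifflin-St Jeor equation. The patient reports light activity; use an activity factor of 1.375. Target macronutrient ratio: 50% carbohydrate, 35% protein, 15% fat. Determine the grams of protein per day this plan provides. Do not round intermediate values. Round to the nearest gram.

171 g/day

Mifflin-St Jeor (female): BMR = 10(104) + 6.25(156) − 5(87) − 161 = 1040 + 975 − 435 − 161 = 1419 kcal/day.
TEE = 1419 × 1.375 = 1951.125 kcal/day.
Protein energy = 35% × 1951.125 = 682.8938 kcal.
Protein = 682.8938 ÷ 4 kcal/g = 170.7234 g.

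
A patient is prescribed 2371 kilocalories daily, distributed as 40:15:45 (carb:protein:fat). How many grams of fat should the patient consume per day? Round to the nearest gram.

119 g/day

Fat energy = 45% × 2371 = 1066.95 kcal.
At 9 kcal/g: 1066.95 ÷ 9 = 118.55 g.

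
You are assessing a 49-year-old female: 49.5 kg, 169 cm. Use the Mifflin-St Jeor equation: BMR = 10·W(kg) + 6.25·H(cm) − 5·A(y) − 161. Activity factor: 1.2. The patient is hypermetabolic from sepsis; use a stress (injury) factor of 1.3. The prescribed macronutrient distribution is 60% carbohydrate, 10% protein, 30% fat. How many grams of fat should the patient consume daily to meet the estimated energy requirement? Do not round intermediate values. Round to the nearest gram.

60 g/day

Mifflin-St Jeor (female): BMR = 10(49.5) + 6.25(169) − 5(49) − 161 = 495 + 1056.25 − 245 − 161 = 1145.25 kcal/day.
TEE = 1145.25 × 1.2 = 1374.3 kcal/day.
With stress factor 1.3: 1374.3 × 1.3 = 1786.59 kcal/day.
Fat energy = 30% × 1786.59 = 535.977 kcal.
Fat = 535.977 ÷ 9 kcal/g = 59.553 g.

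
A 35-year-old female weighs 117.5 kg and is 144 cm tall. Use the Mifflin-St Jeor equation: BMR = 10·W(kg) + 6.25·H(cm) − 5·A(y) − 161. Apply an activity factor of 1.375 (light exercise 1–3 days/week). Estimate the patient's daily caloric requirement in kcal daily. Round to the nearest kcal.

2391 kcal daily

Mifflin-St Jeor (female): BMR = 10(117.5) + 6.25(144) − 5(35) − 161 = 1175 + 900 − 175 − 161 = 1739 kcal/day.
TEE = BMR × activity factor = 1739 × 1.375 = 2391.125 kcal/day.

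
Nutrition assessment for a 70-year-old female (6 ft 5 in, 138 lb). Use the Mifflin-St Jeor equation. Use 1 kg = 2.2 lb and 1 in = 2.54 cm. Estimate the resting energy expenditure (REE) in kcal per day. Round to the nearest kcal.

Convert to metric: weight = 138 ÷ 2.2 = 62.7273 kg; height = (6×12 + 5) × 2.54 = 77 × 2.54 = 195.58 cm.
Mifflin-St Jeor (female): BMR = 10(62.7273) + 6.25(195.58) − 5(70) − 161 = 627.2727 + 1222.375 − 350 − 161 = 1338.6477 kcal/day.

1339 kcal per day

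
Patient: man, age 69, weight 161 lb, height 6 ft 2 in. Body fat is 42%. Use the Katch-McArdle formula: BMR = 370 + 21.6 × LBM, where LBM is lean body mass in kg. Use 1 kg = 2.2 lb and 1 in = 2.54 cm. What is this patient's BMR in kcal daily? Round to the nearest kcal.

Convert to metric: weight = 161 ÷ 2.2 = 73.1818 kg; height = (6×12 + 2) × 2.54 = 74 × 2.54 = 187.96 cm.
LBM = 73.1818 × (1 − 0.42) = 42.4455 kg. Katch-McArdle: BMR = 370 + 21.6 × 42.4455 = 1286.8218 kcal/day.

1287 kcal daily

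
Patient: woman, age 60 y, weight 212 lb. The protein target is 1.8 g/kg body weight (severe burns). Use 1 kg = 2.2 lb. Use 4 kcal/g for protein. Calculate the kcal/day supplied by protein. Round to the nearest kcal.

Weight in kg = 212 ÷ 2.2 = 96.3636 kg.
Protein = 1.8 g/kg × 96.3636 kg = 173.4545 g/day.
Protein energy = 173.4545 g × 4 kcal/g = 693.8182 kcal/day.

694 kcal/day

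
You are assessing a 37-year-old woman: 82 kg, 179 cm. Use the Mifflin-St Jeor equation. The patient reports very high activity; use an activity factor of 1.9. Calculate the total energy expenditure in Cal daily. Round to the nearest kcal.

Mifflin-St Jeor (female): BMR = 10(82) + 6.25(179) − 5(37) − 161 = 820 + 1118.75 − 185 − 161 = 1592.75 kcal/day.
TEE = BMR × activity factor = 1592.75 × 1.9 = 3026.225 kcal/day.

3026 Cal daily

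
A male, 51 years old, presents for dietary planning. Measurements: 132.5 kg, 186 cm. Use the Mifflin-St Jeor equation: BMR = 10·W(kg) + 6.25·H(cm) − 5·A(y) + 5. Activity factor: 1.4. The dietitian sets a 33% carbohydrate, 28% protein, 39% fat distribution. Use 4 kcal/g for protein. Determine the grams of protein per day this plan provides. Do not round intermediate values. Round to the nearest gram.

Mifflin-St Jeor (male): BMR = 10(132.5) + 6.25(186) − 5(51) + 5 = 1325 + 1162.5 − 255 + 5 = 2237.5 kcal/day.
TEE = 2237.5 × 1.4 = 3132.5 kcal/day.
Protein energy = 28% × 3132.5 = 877.1 kcal.
Protein = 877.1 ÷ 4 kcal/g = 219.275 g.

219 g/day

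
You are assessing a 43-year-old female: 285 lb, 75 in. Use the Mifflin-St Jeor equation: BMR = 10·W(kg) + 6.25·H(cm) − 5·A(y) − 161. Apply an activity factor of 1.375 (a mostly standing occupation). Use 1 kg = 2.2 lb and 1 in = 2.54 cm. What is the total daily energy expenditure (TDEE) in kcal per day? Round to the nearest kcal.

2901 kcal per day

Convert to metric: weight = 285 ÷ 2.2 = 129.5455 kg; height = 75 × 2.54 = 190.5 cm.
Mifflin-St Jeor (female): BMR = 10(129.5455) + 6.25(190.5) − 5(43) − 161 = 1295.4545 + 1190.625 − 215 − 161 = 2110.0795 kcal/day.
TEE = BMR × activity factor = 2110.0795 × 1.375 = 2901.3594 kcal/day.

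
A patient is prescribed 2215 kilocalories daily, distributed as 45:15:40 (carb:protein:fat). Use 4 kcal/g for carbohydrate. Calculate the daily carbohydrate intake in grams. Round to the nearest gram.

249 g/day

Carbohydrate energy = 45% × 2215 = 996.75 kcal.
At 4 kcal/g: 996.75 ÷ 4 = 249.1875 g.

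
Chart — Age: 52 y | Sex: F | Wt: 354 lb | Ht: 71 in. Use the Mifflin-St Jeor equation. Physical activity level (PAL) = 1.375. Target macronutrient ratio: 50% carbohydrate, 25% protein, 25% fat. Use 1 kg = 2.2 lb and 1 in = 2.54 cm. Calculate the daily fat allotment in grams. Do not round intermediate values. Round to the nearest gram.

Convert to metric: weight = 354 ÷ 2.2 = 160.9091 kg; height = 71 × 2.54 = 180.34 cm.
Mifflin-St Jeor (female): BMR = 10(160.9091) + 6.25(180.34) − 5(52) − 161 = 1609.0909 + 1127.125 − 260 − 161 = 2315.2159 kcal/day.
TEE = 2315.2159 × 1.375 = 3183.4219 kcal/day.
Fat energy = 25% × 3183.4219 = 795.8555 kcal.
Fat = 795.8555 ÷ 9 kcal/g = 88.4284 g.

88 g/day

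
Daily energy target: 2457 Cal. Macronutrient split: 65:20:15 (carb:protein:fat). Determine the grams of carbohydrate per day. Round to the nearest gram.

399 g/day

Carbohydrate energy = 65% × 2457 = 1597.05 kcal.
At 4 kcal/g: 1597.05 ÷ 4 = 399.2625 g.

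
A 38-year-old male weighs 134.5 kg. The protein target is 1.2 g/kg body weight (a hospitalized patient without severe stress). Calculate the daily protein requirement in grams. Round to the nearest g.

Protein = 1.2 g/kg × 134.5 kg = 161.4 g/day.

161 g/day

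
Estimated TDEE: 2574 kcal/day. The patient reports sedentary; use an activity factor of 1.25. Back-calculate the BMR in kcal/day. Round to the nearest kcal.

2059 kcal/day

BMR = TEE ÷ activity factor = 2574 ÷ 1.25 = 2059.2 kcal/day.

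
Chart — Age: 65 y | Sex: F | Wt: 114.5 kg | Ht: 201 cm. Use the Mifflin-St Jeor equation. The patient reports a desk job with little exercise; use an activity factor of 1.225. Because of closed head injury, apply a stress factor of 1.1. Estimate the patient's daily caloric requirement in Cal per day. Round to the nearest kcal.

2581 Cal per day

Mifflin-St Jeor (female): BMR = 10(114.5) + 6.25(201) − 5(65) − 161 = 1145 + 1256.25 − 325 − 161 = 1915.25 kcal/day.
TEE = BMR × activity factor = 1915.25 × 1.225 = 2346.1813 kcal/day.
Apply stress factor: 2346.1813 × 1.1 = 2580.7994 kcal/day.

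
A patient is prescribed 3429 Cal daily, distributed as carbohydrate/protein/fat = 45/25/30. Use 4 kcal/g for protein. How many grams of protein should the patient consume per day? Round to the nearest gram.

Protein energy = 25% × 3429 = 857.25 kcal.
At 4 kcal/g: 857.25 ÷ 4 = 214.3125 g.

214 g/day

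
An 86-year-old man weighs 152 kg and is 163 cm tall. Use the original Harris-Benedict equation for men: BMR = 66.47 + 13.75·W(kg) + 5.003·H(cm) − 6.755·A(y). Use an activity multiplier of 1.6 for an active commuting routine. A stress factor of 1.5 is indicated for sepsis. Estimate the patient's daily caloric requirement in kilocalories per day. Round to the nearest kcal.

5738 kilocalories per day

Harris-Benedict: BMR = 66.47 + 13.75(152) + 5.003(163) − 6.755(86) = 2391.029 kcal/day.
TEE = BMR × activity factor = 2391.029 × 1.6 = 3825.6464 kcal/day.
Apply stress factor: 3825.6464 × 1.5 = 5738.4696 kcal/day.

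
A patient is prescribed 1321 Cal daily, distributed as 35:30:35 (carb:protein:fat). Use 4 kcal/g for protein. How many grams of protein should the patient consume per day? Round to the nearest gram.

99 g/day

Protein energy = 30% × 1321 = 396.3 kcal.
At 4 kcal/g: 396.3 ÷ 4 = 99.075 g.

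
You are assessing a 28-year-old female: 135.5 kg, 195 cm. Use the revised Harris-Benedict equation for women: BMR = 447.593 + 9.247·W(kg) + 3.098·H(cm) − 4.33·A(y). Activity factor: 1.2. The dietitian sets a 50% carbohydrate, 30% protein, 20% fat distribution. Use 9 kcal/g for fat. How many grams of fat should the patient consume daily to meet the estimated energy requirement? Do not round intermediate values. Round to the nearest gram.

58 g/day

Harris-Benedict: BMR = 447.593 + 9.247(135.5) + 3.098(195) − 4.33(28) = 2183.4315 kcal/day.
TEE = 2183.4315 × 1.2 = 2620.1178 kcal/day.
Fat energy = 20% × 2620.1178 = 524.0236 kcal.
Fat = 524.0236 ÷ 9 kcal/g = 58.2248 g.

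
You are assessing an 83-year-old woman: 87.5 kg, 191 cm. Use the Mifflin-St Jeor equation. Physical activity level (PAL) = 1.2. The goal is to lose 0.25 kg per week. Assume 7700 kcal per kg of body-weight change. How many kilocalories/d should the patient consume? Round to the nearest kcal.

1516 kilocalories/d

Mifflin-St Jeor (female): BMR = 10(87.5) + 6.25(191) − 5(83) − 161 = 875 + 1193.75 − 415 − 161 = 1492.75 kcal/day.
TEE = 1492.75 × 1.2 = 1791.3 kcal/day.
Required daily deficit = 0.25 × 7700 ÷ 7 = 275 kcal/day.
Target intake = 1791.3 − 275 = 1516.3 kcal/day.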